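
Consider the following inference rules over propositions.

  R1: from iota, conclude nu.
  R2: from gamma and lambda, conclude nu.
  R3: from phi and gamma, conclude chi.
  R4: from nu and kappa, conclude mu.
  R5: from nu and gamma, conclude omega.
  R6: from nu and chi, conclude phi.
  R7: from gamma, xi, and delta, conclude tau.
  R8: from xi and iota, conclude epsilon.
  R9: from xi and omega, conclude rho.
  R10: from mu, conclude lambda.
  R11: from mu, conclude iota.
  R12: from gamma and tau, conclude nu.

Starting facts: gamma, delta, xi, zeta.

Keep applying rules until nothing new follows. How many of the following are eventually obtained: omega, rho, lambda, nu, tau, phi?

From gamma, xi, and delta, R7 gives tau.
gamma and tau hold, so nu follows (R12).
From nu and gamma, R5 gives omega.
xi and omega hold, so rho follows (R9).
omega: reached.
rho: reached.
lambda would need mu (R10), but mu is never established.
nu: reached.
tau: reached.
phi would need nu and chi (R6), but chi is never established.
Reached: omega, rho, nu, and tau — 4 of the 6.

4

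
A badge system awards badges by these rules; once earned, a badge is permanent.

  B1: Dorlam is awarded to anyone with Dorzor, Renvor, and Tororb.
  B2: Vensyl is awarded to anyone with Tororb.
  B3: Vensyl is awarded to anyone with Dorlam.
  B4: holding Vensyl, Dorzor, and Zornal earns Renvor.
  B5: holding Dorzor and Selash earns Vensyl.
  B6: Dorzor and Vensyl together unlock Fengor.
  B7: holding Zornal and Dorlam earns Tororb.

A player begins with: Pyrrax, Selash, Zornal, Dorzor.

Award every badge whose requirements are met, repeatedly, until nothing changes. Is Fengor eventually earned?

With Dorzor and Selash, Vensyl is earned (B5).
With Dorzor and Vensyl, Fengor is earned (B6).

Yes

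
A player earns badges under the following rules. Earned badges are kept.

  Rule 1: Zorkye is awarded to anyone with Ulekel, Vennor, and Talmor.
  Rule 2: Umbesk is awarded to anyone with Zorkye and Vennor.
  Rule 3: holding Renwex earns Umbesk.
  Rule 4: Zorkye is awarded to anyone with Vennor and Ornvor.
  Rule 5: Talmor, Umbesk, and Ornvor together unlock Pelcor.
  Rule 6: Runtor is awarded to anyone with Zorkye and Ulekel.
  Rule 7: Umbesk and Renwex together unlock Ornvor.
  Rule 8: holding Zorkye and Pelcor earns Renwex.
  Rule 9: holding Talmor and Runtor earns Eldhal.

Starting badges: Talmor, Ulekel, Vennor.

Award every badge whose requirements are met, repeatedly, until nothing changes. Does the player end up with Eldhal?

Yes

With Ulekel, Vennor, and Talmor, Zorkye is earned (Rule 1).
With Zorkye and Ulekel, Runtor is earned (Rule 6).
With Talmor and Runtor, Eldhal is earned (Rule 9).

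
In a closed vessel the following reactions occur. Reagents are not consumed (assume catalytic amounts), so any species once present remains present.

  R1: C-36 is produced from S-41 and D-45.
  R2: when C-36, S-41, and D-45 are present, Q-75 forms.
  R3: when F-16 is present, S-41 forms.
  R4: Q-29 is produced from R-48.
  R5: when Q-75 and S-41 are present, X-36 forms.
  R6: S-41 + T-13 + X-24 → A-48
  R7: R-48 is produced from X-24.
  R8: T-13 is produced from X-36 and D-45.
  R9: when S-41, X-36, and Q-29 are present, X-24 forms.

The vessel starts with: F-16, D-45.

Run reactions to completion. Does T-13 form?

Yes

F-16 present → S-41 forms (R3).
S-41 and D-45 present → C-36 forms (R1).
C-36, S-41, and D-45 present → Q-75 forms (R2).
Q-75 and S-41 present → X-36 forms (R5).
X-36 and D-45 present → T-13 forms (R8).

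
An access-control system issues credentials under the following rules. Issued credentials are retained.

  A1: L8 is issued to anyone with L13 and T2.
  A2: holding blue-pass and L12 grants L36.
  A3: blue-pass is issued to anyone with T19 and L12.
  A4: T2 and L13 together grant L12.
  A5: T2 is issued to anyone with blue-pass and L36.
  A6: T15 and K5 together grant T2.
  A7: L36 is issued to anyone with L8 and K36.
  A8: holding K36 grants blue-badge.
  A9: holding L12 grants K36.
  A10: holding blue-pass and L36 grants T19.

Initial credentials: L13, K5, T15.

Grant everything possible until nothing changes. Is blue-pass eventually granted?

blue-pass would need T19 and L12 (A3), but T19 is never granted.

No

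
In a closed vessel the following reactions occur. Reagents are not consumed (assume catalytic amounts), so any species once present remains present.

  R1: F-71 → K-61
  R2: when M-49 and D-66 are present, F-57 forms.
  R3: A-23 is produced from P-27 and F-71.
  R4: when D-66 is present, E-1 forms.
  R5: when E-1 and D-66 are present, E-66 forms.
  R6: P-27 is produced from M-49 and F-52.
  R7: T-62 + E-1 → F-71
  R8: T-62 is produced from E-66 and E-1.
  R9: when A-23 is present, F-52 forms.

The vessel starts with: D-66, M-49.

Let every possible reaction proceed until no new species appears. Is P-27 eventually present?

No

P-27 would need M-49 and F-52 (R6), but F-52 never forms.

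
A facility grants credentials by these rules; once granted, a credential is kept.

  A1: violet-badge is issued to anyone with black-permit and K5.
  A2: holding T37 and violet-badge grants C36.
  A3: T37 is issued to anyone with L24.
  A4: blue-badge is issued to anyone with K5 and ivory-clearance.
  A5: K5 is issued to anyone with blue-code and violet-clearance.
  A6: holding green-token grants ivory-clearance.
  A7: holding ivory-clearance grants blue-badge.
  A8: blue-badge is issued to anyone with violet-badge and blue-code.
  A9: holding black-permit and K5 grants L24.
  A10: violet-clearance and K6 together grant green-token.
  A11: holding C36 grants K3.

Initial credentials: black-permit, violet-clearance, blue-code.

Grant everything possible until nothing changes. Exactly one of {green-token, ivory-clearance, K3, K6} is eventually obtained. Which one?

Holding blue-code and violet-clearance grants K5 (A5).
Holding black-permit and K5 grants L24 (A9).
Holding black-permit and K5 grants violet-badge (A1).
Holding L24 grants T37 (A3).
Holding T37 and violet-badge grants C36 (A2).
Holding C36 grants K3 (A11).
No rule produces K6, and it is not given. green-token would need violet-clearance and K6 (A10), but K6 is never granted. ivory-clearance would need green-token (A6), but green-token is never granted.

K3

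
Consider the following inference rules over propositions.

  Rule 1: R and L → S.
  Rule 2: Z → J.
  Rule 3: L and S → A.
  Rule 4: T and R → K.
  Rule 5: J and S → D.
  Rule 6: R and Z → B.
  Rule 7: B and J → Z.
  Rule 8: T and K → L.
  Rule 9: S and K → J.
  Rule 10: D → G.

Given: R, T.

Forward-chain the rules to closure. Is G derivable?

Yes

T and R hold, so K follows (Rule 4).
From T and K, Rule 8 gives L.
From R and L, Rule 1 gives S.
From S and K, Rule 9 gives J.
J and S hold, so D follows (Rule 5).
From D, Rule 10 gives G.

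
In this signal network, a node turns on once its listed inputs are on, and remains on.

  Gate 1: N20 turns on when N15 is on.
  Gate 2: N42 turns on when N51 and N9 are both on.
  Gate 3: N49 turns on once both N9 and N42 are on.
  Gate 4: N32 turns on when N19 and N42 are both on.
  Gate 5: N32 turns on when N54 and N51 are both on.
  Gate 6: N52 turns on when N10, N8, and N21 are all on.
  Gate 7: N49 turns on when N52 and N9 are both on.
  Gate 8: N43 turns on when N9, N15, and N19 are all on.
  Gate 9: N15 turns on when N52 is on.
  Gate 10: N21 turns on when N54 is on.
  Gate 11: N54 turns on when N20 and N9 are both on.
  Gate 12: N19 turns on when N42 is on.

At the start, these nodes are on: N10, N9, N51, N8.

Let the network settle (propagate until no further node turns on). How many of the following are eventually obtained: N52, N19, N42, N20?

2

N51 and N9 are on, so N42 turns on (Gate 2).
Gate 12: N42 on → N19 on.
N52 would need N10, N8, and N21 (Gate 6), but N21 never turns on.
N19: reached.
N42: reached.
N20 would need N15 (Gate 1), but N15 never turns on.
Reached: N19 and N42 — 2 of the 4.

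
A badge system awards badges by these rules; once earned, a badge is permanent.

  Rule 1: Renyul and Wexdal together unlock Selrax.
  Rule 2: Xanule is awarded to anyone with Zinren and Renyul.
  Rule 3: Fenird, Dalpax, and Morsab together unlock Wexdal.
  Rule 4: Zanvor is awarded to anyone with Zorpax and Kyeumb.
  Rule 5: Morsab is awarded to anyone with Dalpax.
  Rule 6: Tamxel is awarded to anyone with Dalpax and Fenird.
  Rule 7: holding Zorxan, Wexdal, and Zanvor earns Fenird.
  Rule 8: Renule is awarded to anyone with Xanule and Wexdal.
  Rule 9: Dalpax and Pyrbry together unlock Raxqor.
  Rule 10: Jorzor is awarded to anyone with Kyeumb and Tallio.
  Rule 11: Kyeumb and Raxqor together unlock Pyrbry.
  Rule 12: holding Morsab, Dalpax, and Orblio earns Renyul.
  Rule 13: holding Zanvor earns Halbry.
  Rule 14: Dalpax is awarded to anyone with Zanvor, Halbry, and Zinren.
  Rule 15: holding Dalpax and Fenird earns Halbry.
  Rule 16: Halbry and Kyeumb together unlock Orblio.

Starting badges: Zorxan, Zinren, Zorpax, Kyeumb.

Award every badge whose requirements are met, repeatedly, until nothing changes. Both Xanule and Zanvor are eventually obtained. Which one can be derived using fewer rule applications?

Zanvor: With Zorpax and Kyeumb, Zanvor is earned (Rule 4). [1 rule application]
Xanule: With Zorpax and Kyeumb, Zanvor is earned (Rule 4). With Zanvor, Halbry is earned (Rule 13). With Zanvor, Halbry, and Zinren, Dalpax is earned (Rule 14). With Halbry and Kyeumb, Orblio is earned (Rule 16). With Dalpax, Morsab is earned (Rule 5). With Morsab, Dalpax, and Orblio, Renyul is earned (Rule 12). With Zinren and Renyul, Xanule is earned (Rule 2). [7 rule applications]
Zanvor needs fewer.

Zanvor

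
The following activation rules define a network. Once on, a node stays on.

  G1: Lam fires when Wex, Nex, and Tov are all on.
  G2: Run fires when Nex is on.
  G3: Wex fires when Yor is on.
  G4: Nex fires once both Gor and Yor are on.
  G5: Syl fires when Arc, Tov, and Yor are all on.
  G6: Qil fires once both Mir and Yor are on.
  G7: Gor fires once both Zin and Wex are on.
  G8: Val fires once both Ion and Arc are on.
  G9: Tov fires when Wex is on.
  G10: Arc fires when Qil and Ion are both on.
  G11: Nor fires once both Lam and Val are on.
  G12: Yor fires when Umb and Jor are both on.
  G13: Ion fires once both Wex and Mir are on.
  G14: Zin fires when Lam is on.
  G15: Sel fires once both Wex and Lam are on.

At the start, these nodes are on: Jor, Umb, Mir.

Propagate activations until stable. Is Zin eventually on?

Zin would need Lam (G14), but Lam never turns on.

No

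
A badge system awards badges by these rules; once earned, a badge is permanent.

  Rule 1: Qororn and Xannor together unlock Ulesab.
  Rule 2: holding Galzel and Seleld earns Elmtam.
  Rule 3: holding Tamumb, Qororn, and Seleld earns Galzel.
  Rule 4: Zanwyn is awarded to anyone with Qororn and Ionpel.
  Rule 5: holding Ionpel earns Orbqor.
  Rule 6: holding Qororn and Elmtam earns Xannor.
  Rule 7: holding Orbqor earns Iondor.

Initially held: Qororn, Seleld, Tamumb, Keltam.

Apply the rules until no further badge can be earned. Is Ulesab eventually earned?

Yes

With Tamumb, Qororn, and Seleld, Galzel is earned (Rule 3).
With Galzel and Seleld, Elmtam is earned (Rule 2).
With Qororn and Elmtam, Xannor is earned (Rule 6).
With Qororn and Xannor, Ulesab is earned (Rule 1).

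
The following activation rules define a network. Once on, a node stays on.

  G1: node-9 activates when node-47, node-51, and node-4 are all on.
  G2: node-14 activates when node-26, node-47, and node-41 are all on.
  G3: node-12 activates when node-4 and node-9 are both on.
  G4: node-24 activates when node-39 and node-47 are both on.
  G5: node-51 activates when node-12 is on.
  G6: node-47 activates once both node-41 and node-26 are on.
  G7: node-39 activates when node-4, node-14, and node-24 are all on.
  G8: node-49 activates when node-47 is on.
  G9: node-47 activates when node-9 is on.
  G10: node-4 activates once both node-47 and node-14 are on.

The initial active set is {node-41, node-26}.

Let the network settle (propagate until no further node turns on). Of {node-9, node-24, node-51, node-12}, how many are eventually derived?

node-9 would need node-47, node-51, and node-4 (G1), but node-51 never turns on.
node-24 would need node-39 and node-47 (G4), but node-39 never turns on.
node-51 would need node-12 (G5), but node-12 never turns on.
node-12 would need node-4 and node-9 (G3), but node-9 never turns on.
None of the 4 are reached.

0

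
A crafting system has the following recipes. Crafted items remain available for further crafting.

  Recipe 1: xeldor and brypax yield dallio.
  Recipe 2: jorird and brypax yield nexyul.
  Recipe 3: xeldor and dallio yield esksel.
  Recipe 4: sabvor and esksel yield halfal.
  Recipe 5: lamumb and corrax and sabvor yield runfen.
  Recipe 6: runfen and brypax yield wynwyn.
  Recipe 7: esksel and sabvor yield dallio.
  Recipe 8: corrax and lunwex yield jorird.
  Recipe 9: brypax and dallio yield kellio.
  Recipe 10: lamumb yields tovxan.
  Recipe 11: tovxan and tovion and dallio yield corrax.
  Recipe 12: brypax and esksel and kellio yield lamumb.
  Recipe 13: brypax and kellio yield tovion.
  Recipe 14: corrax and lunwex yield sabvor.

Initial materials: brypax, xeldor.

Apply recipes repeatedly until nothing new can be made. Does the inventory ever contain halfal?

halfal would need sabvor and esksel (Recipe 4), but sabvor is never obtained.

No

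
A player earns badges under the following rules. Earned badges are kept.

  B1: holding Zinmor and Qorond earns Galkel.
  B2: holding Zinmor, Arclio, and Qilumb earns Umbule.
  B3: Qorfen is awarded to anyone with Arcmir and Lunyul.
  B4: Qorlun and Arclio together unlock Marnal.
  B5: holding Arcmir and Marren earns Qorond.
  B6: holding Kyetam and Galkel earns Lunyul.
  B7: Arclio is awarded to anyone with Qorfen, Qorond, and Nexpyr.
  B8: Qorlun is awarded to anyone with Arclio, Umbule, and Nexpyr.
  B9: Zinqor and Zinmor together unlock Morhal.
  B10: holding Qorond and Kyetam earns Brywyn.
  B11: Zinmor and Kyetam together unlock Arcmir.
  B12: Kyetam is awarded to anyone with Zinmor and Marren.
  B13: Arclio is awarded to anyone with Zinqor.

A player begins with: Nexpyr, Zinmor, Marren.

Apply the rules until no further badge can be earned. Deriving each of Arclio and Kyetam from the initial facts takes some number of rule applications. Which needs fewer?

Kyetam: With Zinmor and Marren, Kyetam is earned (B12). [1 rule application]
Arclio: With Zinmor and Marren, Kyetam is earned (B12). With Zinmor and Kyetam, Arcmir is earned (B11). With Arcmir and Marren, Qorond is earned (B5). With Zinmor and Qorond, Galkel is earned (B1). With Kyetam and Galkel, Lunyul is earned (B6). With Arcmir and Lunyul, Qorfen is earned (B3). With Qorfen, Qorond, and Nexpyr, Arclio is earned (B7). [7 rule applications]
Kyetam needs fewer.

Kyetam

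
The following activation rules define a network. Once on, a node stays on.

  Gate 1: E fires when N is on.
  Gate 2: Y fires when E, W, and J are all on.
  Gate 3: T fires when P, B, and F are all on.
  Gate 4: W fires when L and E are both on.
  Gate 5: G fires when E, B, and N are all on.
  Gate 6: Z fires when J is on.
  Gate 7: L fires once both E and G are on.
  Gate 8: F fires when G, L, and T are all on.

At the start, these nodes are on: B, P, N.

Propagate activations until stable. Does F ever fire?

F would need G, L, and T (Gate 8), but T never turns on.

No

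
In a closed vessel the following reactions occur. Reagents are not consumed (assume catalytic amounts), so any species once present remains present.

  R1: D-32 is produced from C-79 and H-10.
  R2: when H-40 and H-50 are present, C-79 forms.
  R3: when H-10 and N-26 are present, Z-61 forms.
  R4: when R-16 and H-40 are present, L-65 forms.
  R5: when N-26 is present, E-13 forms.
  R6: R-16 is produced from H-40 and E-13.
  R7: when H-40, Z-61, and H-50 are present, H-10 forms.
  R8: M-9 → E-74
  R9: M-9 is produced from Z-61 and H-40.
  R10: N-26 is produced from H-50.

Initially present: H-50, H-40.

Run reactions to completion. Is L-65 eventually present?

Yes

H-50 present → N-26 forms (R10).
N-26 present → E-13 forms (R5).
H-40 and E-13 present → R-16 forms (R6).
R-16 and H-40 present → L-65 forms (R4).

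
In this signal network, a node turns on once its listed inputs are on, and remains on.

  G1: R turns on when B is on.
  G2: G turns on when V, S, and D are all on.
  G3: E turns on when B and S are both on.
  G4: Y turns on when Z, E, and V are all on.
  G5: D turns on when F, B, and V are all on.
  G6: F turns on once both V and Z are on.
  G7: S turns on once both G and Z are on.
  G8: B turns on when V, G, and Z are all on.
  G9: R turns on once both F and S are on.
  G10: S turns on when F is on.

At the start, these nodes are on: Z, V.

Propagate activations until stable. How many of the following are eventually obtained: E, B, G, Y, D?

0

E would need B and S (G3), but B never turns on.
B would need V, G, and Z (G8), but G never turns on.
G would need V, S, and D (G2), but D never turns on.
Y would need Z, E, and V (G4), but E never turns on.
D would need F, B, and V (G5), but B never turns on.
None of the 5 are reached.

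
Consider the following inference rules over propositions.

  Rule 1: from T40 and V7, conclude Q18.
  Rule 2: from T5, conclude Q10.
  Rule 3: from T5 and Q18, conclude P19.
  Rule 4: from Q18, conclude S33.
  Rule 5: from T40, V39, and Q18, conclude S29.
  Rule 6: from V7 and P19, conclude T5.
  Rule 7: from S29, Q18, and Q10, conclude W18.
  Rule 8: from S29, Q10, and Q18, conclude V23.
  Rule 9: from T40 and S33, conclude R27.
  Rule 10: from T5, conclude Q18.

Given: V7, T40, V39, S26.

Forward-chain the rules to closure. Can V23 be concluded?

No

V23 would need S29, Q10, and Q18 (Rule 8), but Q10 is never established.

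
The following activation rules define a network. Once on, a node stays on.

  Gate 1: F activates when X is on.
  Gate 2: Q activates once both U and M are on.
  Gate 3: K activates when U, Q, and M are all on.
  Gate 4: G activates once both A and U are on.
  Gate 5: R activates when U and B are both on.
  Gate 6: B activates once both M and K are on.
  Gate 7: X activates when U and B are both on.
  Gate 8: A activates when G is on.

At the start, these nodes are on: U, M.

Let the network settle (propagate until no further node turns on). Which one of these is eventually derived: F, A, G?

Gate 2: U and M on → Q on.
Gate 3: U, Q, and M on → K on.
Gate 6: M and K on → B on.
Gate 7: U and B on → X on.
X is on, so F activates (Gate 1).
A would need G (Gate 8), but G never turns on. G would need A and U (Gate 4), but A never turns on.

F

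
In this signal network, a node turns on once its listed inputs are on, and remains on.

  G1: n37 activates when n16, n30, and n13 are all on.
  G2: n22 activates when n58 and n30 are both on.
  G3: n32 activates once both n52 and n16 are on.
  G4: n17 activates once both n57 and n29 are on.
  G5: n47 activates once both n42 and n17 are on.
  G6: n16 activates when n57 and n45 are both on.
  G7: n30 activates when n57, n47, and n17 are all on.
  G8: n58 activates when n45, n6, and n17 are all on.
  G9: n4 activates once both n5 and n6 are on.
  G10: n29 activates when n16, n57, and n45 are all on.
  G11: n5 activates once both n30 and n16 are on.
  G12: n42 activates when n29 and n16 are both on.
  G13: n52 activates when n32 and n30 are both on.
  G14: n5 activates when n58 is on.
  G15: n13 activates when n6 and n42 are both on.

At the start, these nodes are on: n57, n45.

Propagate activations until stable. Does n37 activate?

n37 would need n16, n30, and n13 (G1), but n13 never turns on.

No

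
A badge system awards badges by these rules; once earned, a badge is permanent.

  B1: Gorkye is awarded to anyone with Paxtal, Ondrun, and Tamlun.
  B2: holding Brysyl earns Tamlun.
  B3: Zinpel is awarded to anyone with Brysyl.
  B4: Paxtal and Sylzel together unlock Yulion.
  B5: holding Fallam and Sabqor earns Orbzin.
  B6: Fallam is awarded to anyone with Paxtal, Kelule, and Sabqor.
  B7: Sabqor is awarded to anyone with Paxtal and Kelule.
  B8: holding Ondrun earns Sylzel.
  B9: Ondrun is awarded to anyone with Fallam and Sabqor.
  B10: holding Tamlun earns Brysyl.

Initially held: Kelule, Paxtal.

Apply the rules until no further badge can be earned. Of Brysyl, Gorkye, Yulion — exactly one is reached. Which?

Yulion

With Paxtal and Kelule, Sabqor is earned (B7).
With Paxtal, Kelule, and Sabqor, Fallam is earned (B6).
With Fallam and Sabqor, Ondrun is earned (B9).
With Ondrun, Sylzel is earned (B8).
With Paxtal and Sylzel, Yulion is earned (B4).
Gorkye would need Paxtal, Ondrun, and Tamlun (B1), but Tamlun is never earned. Brysyl would need Tamlun (B10), but Tamlun is never earned.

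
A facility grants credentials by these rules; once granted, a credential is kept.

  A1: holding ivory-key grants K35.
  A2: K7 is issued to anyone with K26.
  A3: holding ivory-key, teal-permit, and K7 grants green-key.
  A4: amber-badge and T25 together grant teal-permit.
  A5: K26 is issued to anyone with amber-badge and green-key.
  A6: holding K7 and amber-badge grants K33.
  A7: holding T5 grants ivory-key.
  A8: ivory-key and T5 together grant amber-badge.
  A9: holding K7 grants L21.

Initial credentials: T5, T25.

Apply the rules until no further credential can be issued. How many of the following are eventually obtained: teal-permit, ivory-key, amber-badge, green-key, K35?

4

Holding T5 grants ivory-key (A7).
Holding ivory-key grants K35 (A1).
Holding ivory-key and T5 grants amber-badge (A8).
Holding amber-badge and T25 grants teal-permit (A4).
teal-permit: reached.
ivory-key: reached.
amber-badge: reached.
green-key would need ivory-key, teal-permit, and K7 (A3), but K7 is never granted.
K35: reached.
Reached: teal-permit, ivory-key, amber-badge, and K35 — 4 of the 5.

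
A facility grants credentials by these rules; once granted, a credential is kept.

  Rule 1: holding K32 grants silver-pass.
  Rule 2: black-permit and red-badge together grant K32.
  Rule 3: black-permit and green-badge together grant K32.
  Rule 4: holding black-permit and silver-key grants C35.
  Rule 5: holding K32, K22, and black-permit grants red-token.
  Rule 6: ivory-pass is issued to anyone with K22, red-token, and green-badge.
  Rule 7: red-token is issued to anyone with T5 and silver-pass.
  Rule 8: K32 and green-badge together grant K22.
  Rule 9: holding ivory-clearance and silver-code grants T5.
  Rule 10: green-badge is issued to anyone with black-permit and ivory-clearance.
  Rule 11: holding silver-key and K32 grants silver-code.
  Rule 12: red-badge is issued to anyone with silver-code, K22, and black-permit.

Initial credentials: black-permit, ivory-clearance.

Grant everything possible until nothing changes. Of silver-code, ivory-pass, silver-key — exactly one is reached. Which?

Holding black-permit and ivory-clearance grants green-badge (Rule 10).
Holding black-permit and green-badge grants K32 (Rule 3).
Holding K32 and green-badge grants K22 (Rule 8).
Holding K32, K22, and black-permit grants red-token (Rule 5).
Holding K22, red-token, and green-badge grants ivory-pass (Rule 6).
No rule produces silver-key, and it is not given. silver-code would need silver-key and K32 (Rule 11), but silver-key is never granted.

ivory-pass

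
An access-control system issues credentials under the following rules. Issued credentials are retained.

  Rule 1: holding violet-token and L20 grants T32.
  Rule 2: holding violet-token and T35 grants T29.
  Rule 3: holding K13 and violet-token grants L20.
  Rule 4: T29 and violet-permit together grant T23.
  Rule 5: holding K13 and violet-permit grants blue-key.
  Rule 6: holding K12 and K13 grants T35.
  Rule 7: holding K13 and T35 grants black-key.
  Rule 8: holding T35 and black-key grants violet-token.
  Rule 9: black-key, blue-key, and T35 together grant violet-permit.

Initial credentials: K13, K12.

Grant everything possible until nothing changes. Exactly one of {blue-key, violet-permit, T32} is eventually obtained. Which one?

Holding K12 and K13 grants T35 (Rule 6).
Holding K13 and T35 grants black-key (Rule 7).
Holding T35 and black-key grants violet-token (Rule 8).
Holding K13 and violet-token grants L20 (Rule 3).
Holding violet-token and L20 grants T32 (Rule 1).
blue-key would need K13 and violet-permit (Rule 5), but violet-permit is never granted. violet-permit would need black-key, blue-key, and T35 (Rule 9), but blue-key is never granted.

T32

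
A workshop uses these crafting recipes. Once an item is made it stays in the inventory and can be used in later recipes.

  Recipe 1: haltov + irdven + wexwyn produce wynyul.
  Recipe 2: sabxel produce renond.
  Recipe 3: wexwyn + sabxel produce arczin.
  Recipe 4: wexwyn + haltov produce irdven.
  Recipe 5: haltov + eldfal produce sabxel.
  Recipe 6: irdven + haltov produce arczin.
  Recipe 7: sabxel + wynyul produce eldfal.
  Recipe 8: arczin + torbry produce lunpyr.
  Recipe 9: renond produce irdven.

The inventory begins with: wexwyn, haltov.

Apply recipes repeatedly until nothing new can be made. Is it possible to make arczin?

Yes

wexwyn + haltov → irdven (Recipe 4).
irdven + haltov → arczin (Recipe 6).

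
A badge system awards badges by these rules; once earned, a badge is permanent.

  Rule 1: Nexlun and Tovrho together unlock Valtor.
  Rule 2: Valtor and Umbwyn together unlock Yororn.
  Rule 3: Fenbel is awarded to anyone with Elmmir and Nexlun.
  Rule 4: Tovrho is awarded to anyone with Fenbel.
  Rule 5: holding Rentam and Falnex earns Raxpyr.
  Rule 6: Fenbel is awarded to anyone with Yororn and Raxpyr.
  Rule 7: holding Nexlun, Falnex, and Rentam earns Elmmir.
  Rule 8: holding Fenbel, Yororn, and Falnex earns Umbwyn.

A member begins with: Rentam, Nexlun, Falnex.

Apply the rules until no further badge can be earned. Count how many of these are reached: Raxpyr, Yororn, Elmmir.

2

With Nexlun, Falnex, and Rentam, Elmmir is earned (Rule 7).
With Rentam and Falnex, Raxpyr is earned (Rule 5).
Raxpyr: reached.
Yororn would need Valtor and Umbwyn (Rule 2), but Umbwyn is never earned.
Elmmir: reached.
Reached: Raxpyr and Elmmir — 2 of the 3.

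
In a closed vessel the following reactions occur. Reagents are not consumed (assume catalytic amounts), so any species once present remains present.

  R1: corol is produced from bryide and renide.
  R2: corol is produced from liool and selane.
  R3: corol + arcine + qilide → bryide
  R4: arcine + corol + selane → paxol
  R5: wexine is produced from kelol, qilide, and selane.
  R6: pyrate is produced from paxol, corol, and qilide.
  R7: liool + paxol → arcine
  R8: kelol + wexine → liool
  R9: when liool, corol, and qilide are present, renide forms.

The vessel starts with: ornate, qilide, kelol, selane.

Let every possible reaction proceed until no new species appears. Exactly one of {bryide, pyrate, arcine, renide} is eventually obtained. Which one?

renide

kelol, qilide, and selane present → wexine forms (R5).
kelol and wexine present → liool forms (R8).
liool and selane present → corol forms (R2).
liool, corol, and qilide present → renide forms (R9).
pyrate would need paxol, corol, and qilide (R6), but paxol never forms. arcine would need liool and paxol (R7), but paxol never forms. bryide would need corol, arcine, and qilide (R3), but arcine never forms.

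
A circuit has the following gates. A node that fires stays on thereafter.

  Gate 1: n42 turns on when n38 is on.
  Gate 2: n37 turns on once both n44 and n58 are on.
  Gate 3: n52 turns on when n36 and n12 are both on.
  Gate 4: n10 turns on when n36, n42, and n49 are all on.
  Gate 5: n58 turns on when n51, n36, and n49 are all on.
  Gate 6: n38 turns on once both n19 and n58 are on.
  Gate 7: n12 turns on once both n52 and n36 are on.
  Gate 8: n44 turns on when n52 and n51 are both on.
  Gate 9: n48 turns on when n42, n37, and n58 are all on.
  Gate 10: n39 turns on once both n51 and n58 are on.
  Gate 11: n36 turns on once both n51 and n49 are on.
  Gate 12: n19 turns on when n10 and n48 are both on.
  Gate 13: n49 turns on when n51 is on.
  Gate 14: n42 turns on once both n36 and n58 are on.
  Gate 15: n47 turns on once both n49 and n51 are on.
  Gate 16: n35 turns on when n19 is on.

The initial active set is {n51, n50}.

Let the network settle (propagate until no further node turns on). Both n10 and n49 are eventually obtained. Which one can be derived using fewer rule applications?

n49: n51 is on, so n49 turns on (Gate 13). [1 rule application]
n10: n51 is on, so n49 turns on (Gate 13). Gate 11: n51 and n49 on → n36 on. Gate 5: n51, n36, and n49 on → n58 on. n36 and n58 are on, so n42 turns on (Gate 14). Gate 4: n36, n42, and n49 on → n10 on. [5 rule applications]
n49 needs fewer.

n49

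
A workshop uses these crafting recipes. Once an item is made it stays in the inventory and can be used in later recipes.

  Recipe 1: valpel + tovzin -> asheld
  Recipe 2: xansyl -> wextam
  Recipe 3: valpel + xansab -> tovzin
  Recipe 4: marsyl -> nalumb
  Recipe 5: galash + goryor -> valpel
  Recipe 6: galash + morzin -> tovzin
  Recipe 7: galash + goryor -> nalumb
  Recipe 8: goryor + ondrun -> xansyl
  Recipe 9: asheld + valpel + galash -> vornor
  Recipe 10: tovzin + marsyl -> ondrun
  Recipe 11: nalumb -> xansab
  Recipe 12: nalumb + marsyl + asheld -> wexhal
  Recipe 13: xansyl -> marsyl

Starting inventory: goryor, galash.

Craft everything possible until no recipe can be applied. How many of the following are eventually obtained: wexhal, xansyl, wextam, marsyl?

wexhal would need nalumb, marsyl, and asheld (Recipe 12), but marsyl is never obtained.
xansyl would need goryor and ondrun (Recipe 8), but ondrun is never obtained.
wextam would need xansyl (Recipe 2), but xansyl is never obtained.
marsyl would need xansyl (Recipe 13), but xansyl is never obtained.
None of the 4 are reached.

0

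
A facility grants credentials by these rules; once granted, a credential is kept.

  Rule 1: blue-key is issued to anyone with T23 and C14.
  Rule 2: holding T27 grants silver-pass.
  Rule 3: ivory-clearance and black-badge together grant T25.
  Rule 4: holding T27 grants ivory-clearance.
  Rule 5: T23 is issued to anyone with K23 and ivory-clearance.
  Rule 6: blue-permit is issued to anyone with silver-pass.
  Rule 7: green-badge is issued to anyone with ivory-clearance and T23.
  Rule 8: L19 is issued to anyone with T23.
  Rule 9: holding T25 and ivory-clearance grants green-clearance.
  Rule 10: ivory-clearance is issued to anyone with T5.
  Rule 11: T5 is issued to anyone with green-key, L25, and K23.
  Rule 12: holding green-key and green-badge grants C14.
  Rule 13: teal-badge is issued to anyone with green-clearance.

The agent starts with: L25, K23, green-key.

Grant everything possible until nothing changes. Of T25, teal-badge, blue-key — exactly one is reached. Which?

Holding green-key, L25, and K23 grants T5 (Rule 11).
Holding T5 grants ivory-clearance (Rule 10).
Holding K23 and ivory-clearance grants T23 (Rule 5).
Holding ivory-clearance and T23 grants green-badge (Rule 7).
Holding green-key and green-badge grants C14 (Rule 12).
Holding T23 and C14 grants blue-key (Rule 1).
T25 would need ivory-clearance and black-badge (Rule 3), but black-badge is never granted. teal-badge would need green-clearance (Rule 13), but green-clearance is never granted.

blue-key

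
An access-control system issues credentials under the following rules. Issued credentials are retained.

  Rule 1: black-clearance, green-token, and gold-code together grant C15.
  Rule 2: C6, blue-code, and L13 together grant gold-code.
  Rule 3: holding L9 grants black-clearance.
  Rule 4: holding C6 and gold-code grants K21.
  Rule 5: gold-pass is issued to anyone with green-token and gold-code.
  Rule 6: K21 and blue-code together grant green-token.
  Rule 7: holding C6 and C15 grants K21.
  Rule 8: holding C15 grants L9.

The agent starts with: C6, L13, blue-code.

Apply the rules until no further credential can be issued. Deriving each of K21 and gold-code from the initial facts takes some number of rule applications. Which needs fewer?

gold-code: Holding C6, blue-code, and L13 grants gold-code (Rule 2). [1 rule application]
K21: Holding C6, blue-code, and L13 grants gold-code (Rule 2). Holding C6 and gold-code grants K21 (Rule 4). [2 rule applications]
gold-code needs fewer.

gold-code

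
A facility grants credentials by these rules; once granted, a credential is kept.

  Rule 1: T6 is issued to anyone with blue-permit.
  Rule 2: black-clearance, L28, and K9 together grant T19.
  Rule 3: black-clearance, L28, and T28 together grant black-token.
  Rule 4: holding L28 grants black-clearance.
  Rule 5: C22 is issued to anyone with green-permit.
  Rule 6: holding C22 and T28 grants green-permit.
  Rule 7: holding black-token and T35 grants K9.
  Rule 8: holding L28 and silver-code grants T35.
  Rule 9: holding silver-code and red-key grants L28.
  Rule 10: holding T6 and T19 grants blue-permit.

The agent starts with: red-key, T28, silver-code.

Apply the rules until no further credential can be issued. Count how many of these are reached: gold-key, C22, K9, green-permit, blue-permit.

Holding silver-code and red-key grants L28 (Rule 9).
Holding L28 grants black-clearance (Rule 4).
Holding L28 and silver-code grants T35 (Rule 8).
Holding black-clearance, L28, and T28 grants black-token (Rule 3).
Holding black-token and T35 grants K9 (Rule 7).
No rule produces gold-key, and it is not given.
C22 would need green-permit (Rule 5), but green-permit is never granted.
K9: reached.
green-permit would need C22 and T28 (Rule 6), but C22 is never granted.
blue-permit would need T6 and T19 (Rule 10), but T6 is never granted.
Reached: K9 — 1 of the 5.

1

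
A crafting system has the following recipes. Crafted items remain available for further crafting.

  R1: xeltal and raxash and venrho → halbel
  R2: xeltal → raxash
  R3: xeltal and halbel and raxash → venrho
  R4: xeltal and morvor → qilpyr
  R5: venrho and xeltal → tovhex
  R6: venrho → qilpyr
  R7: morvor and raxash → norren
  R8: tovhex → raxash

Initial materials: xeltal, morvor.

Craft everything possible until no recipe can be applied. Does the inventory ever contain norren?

Using R2, xeltal makes raxash.
morvor and raxash → norren (R7).

Yes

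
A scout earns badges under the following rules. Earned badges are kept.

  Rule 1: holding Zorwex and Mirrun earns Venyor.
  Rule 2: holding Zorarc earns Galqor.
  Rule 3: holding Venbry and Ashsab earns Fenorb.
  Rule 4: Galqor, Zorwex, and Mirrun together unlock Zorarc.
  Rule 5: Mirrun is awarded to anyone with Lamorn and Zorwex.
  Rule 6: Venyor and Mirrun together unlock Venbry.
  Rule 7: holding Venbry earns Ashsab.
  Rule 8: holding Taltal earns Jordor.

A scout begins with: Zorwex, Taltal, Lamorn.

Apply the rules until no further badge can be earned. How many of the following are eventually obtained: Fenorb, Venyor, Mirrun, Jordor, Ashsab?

5

With Lamorn and Zorwex, Mirrun is earned (Rule 5).
With Taltal, Jordor is earned (Rule 8).
With Zorwex and Mirrun, Venyor is earned (Rule 1).
With Venyor and Mirrun, Venbry is earned (Rule 6).
With Venbry, Ashsab is earned (Rule 7).
With Venbry and Ashsab, Fenorb is earned (Rule 3).
Fenorb: reached.
Venyor: reached.
Mirrun: reached.
Jordor: reached.
Ashsab: reached.
All 5 are reached.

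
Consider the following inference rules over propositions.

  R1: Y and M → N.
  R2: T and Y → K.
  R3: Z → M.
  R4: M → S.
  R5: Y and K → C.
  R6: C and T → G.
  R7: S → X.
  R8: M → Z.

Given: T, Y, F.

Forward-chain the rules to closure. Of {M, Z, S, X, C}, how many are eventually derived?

1

T and Y hold, so K follows (R2).
From Y and K, R5 gives C.
M would need Z (R3), but Z is never established.
Z would need M (R8), but M is never established.
S would need M (R4), but M is never established.
X would need S (R7), but S is never established.
C: reached.
Reached: C — 1 of the 5.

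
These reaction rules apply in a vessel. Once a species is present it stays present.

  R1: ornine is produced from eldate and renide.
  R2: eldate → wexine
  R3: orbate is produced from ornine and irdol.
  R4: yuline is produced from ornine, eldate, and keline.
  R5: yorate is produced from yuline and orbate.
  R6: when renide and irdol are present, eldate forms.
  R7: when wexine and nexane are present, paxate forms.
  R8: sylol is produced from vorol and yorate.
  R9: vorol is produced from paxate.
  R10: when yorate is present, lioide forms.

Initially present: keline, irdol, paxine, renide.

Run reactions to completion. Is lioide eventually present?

renide and irdol present → eldate forms (R6).
eldate and renide present → ornine forms (R1).
ornine, eldate, and keline present → yuline forms (R4).
ornine and irdol present → orbate forms (R3).
yuline and orbate present → yorate forms (R5).
yorate present → lioide forms (R10).

Yes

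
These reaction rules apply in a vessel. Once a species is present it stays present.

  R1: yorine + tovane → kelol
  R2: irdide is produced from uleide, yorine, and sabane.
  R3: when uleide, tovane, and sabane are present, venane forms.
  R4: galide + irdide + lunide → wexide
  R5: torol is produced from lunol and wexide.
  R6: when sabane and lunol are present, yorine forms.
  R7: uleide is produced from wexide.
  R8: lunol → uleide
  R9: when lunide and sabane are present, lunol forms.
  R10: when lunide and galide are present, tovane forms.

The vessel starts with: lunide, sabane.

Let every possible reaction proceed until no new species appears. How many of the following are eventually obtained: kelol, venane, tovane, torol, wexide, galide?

kelol would need yorine and tovane (R1), but tovane never forms.
venane would need uleide, tovane, and sabane (R3), but tovane never forms.
tovane would need lunide and galide (R10), but galide never forms.
torol would need lunol and wexide (R5), but wexide never forms.
wexide would need galide, irdide, and lunide (R4), but galide never forms.
No rule produces galide, and it is not given.
None of the 6 are reached.

0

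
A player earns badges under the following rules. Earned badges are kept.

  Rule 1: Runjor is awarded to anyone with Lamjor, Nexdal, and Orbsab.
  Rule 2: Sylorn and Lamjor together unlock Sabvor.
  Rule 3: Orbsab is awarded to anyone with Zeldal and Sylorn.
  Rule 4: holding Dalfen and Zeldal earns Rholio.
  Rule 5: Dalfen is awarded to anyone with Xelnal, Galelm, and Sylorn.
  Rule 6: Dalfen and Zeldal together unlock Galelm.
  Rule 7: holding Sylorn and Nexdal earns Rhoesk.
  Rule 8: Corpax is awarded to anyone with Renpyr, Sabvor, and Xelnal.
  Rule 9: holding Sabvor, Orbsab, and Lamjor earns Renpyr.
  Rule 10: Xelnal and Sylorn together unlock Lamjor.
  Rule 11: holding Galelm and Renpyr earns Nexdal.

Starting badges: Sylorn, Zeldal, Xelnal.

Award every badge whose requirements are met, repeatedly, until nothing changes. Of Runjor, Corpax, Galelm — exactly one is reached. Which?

With Xelnal and Sylorn, Lamjor is earned (Rule 10).
With Zeldal and Sylorn, Orbsab is earned (Rule 3).
With Sylorn and Lamjor, Sabvor is earned (Rule 2).
With Sabvor, Orbsab, and Lamjor, Renpyr is earned (Rule 9).
With Renpyr, Sabvor, and Xelnal, Corpax is earned (Rule 8).
Galelm would need Dalfen and Zeldal (Rule 6), but Dalfen is never earned. Runjor would need Lamjor, Nexdal, and Orbsab (Rule 1), but Nexdal is never earned.

Corpax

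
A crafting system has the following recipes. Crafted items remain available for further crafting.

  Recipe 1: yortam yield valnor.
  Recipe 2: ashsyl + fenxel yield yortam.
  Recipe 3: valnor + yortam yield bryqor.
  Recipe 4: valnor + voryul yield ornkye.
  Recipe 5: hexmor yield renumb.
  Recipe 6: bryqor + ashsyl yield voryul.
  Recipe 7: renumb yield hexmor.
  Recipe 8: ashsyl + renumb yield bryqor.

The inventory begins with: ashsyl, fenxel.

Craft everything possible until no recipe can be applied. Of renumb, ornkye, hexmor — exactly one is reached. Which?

ashsyl + fenxel → yortam (Recipe 2).
Using Recipe 1, yortam makes valnor.
Using Recipe 3, valnor and yortam make bryqor.
bryqor + ashsyl → voryul (Recipe 6).
Using Recipe 4, valnor and voryul make ornkye.
renumb would need hexmor (Recipe 5), but hexmor is never obtained. hexmor would need renumb (Recipe 7), but renumb is never obtained.

ornkye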